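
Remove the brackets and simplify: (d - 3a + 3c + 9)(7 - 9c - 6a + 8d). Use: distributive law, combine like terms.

79d + 15cd - 30ad + 8d² - 75a + 9ac + 18a² - 60c - 27c² + 63

(d - 3a + 3c + 9)(7 - 9c - 6a + 8d)
= 7d - 9cd - 6ad + 8d² - 21a + 27ac + 18a² - 24ad + 21c - 27c² - 18ac + 24cd + 63 - 81c - 54a + 72d    [distributive law]
= 79d + 15cd - 30ad + 8d² - 75a + 9ac + 18a² - 60c - 27c² + 63    [combine like terms]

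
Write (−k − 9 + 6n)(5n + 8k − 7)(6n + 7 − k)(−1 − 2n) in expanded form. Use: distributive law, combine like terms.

−224kn² − 456kn³ + 1038kn + 73k²n + 182k²n² − 9k² − 8k³ − 16k³n + 518k + 774n² + 444n³ − 651n − 441 − 360n⁴

(−k − 9 + 6n)(5n + 8k − 7)(6n + 7 − k)(−1 − 2n)
= (−5kn − 8k² + 7k − 45n − 72k + 63 + 30n² + 48kn − 42n)(6n + 7 − k)(−1 − 2n)    [distributive law]
= (43kn − 8k² − 65k − 87n + 63 + 30n²)(6n + 7 − k)(−1 − 2n)    [combine like terms]
= (258kn² + 301kn − 43k²n − 48k²n − 56k² + 8k³ − 390kn − 455k + 65k² − 522n² − 609n + 87kn + 378n + 441 − 63k + 180n³ + 210n² − 30kn²)(−1 − 2n)    [distributive law]
= (228kn² − 2kn − 91k²n + 9k² + 8k³ − 518k − 312n² − 231n + 441 + 180n³)(−1 − 2n)    [combine like terms]
= −228kn² − 456kn³ + 2kn + 4kn² + 91k²n + 182k²n² − 9k² − 18k²n − 8k³ − 16k³n + 518k + 1036kn + 312n² + 624n³ + 231n + 462n² − 441 − 882n − 180n³ − 360n⁴    [distributive law]
= −224kn² − 456kn³ + 1038kn + 73k²n + 182k²n² − 9k² − 8k³ − 16k³n + 518k + 774n² + 444n³ − 651n − 441 − 360n⁴    [combine like terms]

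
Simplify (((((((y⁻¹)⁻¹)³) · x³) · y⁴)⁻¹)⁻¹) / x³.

(((((((y⁻¹)⁻¹)³) · x³) · y⁴)⁻¹)⁻¹) / x³
= ((((((y⁻¹)⁻¹)³) · x³) · y⁴)¹) / x³    [power of a power]
= ((((((y⁻¹)⁻¹)³) · x³)¹) · ((y⁴)¹)) / x³    [power of a product]
= ((((((y⁻¹)⁻¹)³)¹) · ((x³)¹)) · ((y⁴)¹)) / x³    [power of a product]
= (((((y⁻¹)⁻¹)³) · ((x³)¹)) · ((y⁴)¹)) / x³    [power of a power]
= ((((y⁻¹)⁻³) · ((x³)¹)) · ((y⁴)¹)) / x³    [power of a power]
= ((y³ · ((x³)¹)) · ((y⁴)¹)) / x³    [power of a power]
= ((y³ · x³) · ((y⁴)¹)) / x³    [power of a power]
= ((y³ · x³) · y⁴) / x³    [power of a power]
= y⁷    [quotient of powers; product of powers]

y⁷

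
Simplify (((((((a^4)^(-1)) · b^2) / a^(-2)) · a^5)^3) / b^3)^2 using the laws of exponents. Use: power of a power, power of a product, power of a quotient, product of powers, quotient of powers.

(((((((a^4)^(-1)) · b^2) / a^(-2)) · a^5)^3) / b^3)^2
= (((((((a^4)^(-1)) · b^2) / a^(-2)) · a^5)^3)^2) / ((b^3)^2)    [power of a quotient]
= ((((((a^4)^(-1)) · b^2) / a^(-2)) · a^5)^6) / ((b^3)^2)    [power of a power]
= ((((((a^4)^(-1)) · b^2) / a^(-2))^6) · ((a^5)^6)) / ((b^3)^2)    [power of a product]
= ((((((a^4)^(-1)) · b^2)^6) / ((a^(-2))^6)) · ((a^5)^6)) / ((b^3)^2)    [power of a quotient]
= ((((((a^4)^(-1))^6) · ((b^2)^6)) / ((a^(-2))^6)) · ((a^5)^6)) / ((b^3)^2)    [power of a product]
= (((((a^4)^(-6)) · ((b^2)^6)) / ((a^(-2))^6)) · ((a^5)^6)) / ((b^3)^2)    [power of a power]
= (((a^(-24) · ((b^2)^6)) / ((a^(-2))^6)) · ((a^5)^6)) / ((b^3)^2)    [power of a power]
= (((a^(-24) · b^12) / ((a^(-2))^6)) · ((a^5)^6)) / ((b^3)^2)    [power of a power]
= (((a^(-24) · b^12) / a^(-12)) · ((a^5)^6)) / ((b^3)^2)    [power of a power]
= (((a^(-24) · b^12) / a^(-12)) · a^30) / ((b^3)^2)    [power of a power]
= (((a^(-24) · b^12) / a^(-12)) · a^30) / b^6    [power of a power]
= a^18·b^6    [quotient of powers; product of powers]

a^18·b^6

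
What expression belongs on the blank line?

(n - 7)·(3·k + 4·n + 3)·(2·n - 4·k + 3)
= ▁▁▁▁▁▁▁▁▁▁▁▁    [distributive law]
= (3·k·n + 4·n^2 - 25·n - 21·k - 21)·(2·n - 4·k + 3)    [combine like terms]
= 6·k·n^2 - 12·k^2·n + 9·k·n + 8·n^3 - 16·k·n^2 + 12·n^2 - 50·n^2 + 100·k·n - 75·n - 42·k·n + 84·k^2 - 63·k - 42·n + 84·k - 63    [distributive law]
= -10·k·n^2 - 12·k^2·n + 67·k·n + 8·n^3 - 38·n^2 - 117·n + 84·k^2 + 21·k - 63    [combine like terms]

Applying distributive law to the line above:

(3·k·n + 4·n^2 + 3·n - 21·k - 28·n - 21)·(2·n - 4·k + 3)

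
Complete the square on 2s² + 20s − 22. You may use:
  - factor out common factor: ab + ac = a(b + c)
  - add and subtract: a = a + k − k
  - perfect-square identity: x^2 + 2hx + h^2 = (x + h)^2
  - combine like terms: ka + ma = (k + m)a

2s² + 20s − 22
= 2(s² + 10s) − 22    [factor out 2 from the s-terms]
= 2(s² + 10s + 25 − 25) − 22    [add and subtract 25 inside the bracket]
= 2(s + 5)² − 50 − 22    [perfect-square identity]
= 2(s + 5)² − 72    [combine constants]

2(s + 5)² − 72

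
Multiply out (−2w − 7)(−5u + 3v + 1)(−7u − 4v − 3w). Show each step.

−70u^2w + 2uvw − 30uw^2 + 24v^2w + 18vw^2 − 91uw + 71vw + 6w^2 − 245u^2 + 7uv + 84v^2 + 49u + 28v + 21w

(−2w − 7)(−5u + 3v + 1)(−7u − 4v − 3w)
= (10uw − 6vw − 2w + 35u − 21v − 7)(−7u − 4v − 3w)    [distributive law]
= −70u^2w − 40uvw − 30uw^2 + 42uvw + 24v^2w + 18vw^2 + 14uw + 8vw + 6w^2 − 245u^2 − 140uv − 105uw + 147uv + 84v^2 + 63vw + 49u + 28v + 21w    [distributive law]
= −70u^2w + 2uvw − 30uw^2 + 24v^2w + 18vw^2 − 91uw + 71vw + 6w^2 − 245u^2 + 7uv + 84v^2 + 49u + 28v + 21w    [combine like terms]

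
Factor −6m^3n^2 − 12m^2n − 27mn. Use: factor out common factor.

−6m^3n^2 − 12m^2n − 27mn
= 3(−2m^3n^2 − 4m^2n − 9mn)    [factor out 3]
= 3mn(−2m^2n − 4m − 9)    [factor out mn]

3mn(−2m^2n − 4m − 9)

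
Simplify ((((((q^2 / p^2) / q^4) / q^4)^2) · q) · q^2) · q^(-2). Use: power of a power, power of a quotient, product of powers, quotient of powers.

((((((q^2 / p^2) / q^4) / q^4)^2) · q) · q^2) · q^(-2)
= ((((((q^2 / p^2) / q^4)^2) / ((q^4)^2)) · q) · q^2) · q^(-2)    [power of a quotient]
= ((((((q^2 / p^2)^2) / ((q^4)^2)) / ((q^4)^2)) · q) · q^2) · q^(-2)    [power of a quotient]
= (((((((q^2)^2) / ((p^2)^2)) / ((q^4)^2)) / ((q^4)^2)) · q) · q^2) · q^(-2)    [power of a quotient]
= (((((q^4 / ((p^2)^2)) / ((q^4)^2)) / ((q^4)^2)) · q) · q^2) · q^(-2)    [power of a power]
= (((((q^4 / p^4) / ((q^4)^2)) / ((q^4)^2)) · q) · q^2) · q^(-2)    [power of a power]
= (((((q^4 / p^4) / q^8) / ((q^4)^2)) · q) · q^2) · q^(-2)    [power of a power]
= (((((q^4 / p^4) / q^8) / q^8) · q) · q^2) · q^(-2)    [power of a power]
= p^(-4)q^(-11)    [quotient of powers; product of powers]

p^(-4)q^(-11)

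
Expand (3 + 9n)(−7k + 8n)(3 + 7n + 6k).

−63k − 192kn − 126k^2 + 72n + 384n^2 − 9kn^2 − 378k^2n + 504n^3

(3 + 9n)(−7k + 8n)(3 + 7n + 6k)
= (−21k + 24n − 63kn + 72n^2)(3 + 7n + 6k)    [distributive law]
= −63k − 147kn − 126k^2 + 72n + 168n^2 + 144kn − 189kn − 441kn^2 − 378k^2n + 216n^2 + 504n^3 + 432kn^2    [distributive law]
= −63k − 192kn − 126k^2 + 72n + 384n^2 − 9kn^2 − 378k^2n + 504n^3    [combine like terms]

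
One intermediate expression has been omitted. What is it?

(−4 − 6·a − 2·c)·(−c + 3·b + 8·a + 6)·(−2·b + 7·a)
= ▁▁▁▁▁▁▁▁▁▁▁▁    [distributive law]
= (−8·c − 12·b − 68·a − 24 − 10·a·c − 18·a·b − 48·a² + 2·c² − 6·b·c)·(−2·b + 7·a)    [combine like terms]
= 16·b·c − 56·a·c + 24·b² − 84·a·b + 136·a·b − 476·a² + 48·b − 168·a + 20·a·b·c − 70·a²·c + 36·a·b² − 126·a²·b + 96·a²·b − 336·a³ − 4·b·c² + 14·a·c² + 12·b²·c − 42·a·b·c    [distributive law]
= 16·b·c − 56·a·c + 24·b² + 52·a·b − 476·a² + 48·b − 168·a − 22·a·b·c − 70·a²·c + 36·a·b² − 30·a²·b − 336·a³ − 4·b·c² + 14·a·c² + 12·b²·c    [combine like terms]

By distributive law:

(4·c − 12·b − 32·a − 24 + 6·a·c − 18·a·b − 48·a² − 36·a + 2·c² − 6·b·c − 16·a·c − 12·c)·(−2·b + 7·a)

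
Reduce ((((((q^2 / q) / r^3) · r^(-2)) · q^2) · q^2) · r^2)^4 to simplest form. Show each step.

q^20r^(-12)

((((((q^2 / q) / r^3) · r^(-2)) · q^2) · q^2) · r^2)^4
= ((((((q^2 / q) / r^3) · r^(-2)) · q^2) · q^2)^4) · ((r^2)^4)    [power of a product]
= ((((((q^2 / q) / r^3) · r^(-2)) · q^2)^4) · ((q^2)^4)) · ((r^2)^4)    [power of a product]
= ((((((q^2 / q) / r^3) · r^(-2))^4) · ((q^2)^4)) · ((q^2)^4)) · ((r^2)^4)    [power of a product]
= ((((((q^2 / q) / r^3)^4) · ((r^(-2))^4)) · ((q^2)^4)) · ((q^2)^4)) · ((r^2)^4)    [power of a product]
= ((((((q^2 / q)^4) / ((r^3)^4)) · ((r^(-2))^4)) · ((q^2)^4)) · ((q^2)^4)) · ((r^2)^4)    [power of a quotient]
= (((((((q^2)^4) / (q^4)) / ((r^3)^4)) · ((r^(-2))^4)) · ((q^2)^4)) · ((q^2)^4)) · ((r^2)^4)    [power of a quotient]
= (((((q^8 / (q^4)) / ((r^3)^4)) · ((r^(-2))^4)) · ((q^2)^4)) · ((q^2)^4)) · ((r^2)^4)    [power of a power]
= ((((q^4 / ((r^3)^4)) · ((r^(-2))^4)) · ((q^2)^4)) · ((q^2)^4)) · ((r^2)^4)    [quotient of powers]
= ((((q^4 / r^12) · ((r^(-2))^4)) · ((q^2)^4)) · ((q^2)^4)) · ((r^2)^4)    [power of a power]
= ((((q^4 / r^12) · r^(-8)) · ((q^2)^4)) · ((q^2)^4)) · ((r^2)^4)    [power of a power]
= ((((q^4 / r^12) · r^(-8)) · q^8) · ((q^2)^4)) · ((r^2)^4)    [power of a power]
= ((((q^4 / r^12) · r^(-8)) · q^8) · q^8) · ((r^2)^4)    [power of a power]
= ((((q^4 / r^12) · r^(-8)) · q^8) · q^8) · r^8    [power of a power]
= q^20r^(-12)    [quotient of powers; product of powers]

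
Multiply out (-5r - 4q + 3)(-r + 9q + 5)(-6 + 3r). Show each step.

-114r^2 + 15r^3 + 267qr - 123qr^2 + 213r + 216q^2 - 108q^2r - 42q - 90

(-5r - 4q + 3)(-r + 9q + 5)(-6 + 3r)
= (5r^2 - 45qr - 25r + 4qr - 36q^2 - 20q - 3r + 27q + 15)(-6 + 3r)    [distributive law]
= (5r^2 - 41qr - 28r - 36q^2 + 7q + 15)(-6 + 3r)    [combine like terms]
= -30r^2 + 15r^3 + 246qr - 123qr^2 + 168r - 84r^2 + 216q^2 - 108q^2r - 42q + 21qr - 90 + 45r    [distributive law]
= -114r^2 + 15r^3 + 267qr - 123qr^2 + 213r + 216q^2 - 108q^2r - 42q - 90    [combine like terms]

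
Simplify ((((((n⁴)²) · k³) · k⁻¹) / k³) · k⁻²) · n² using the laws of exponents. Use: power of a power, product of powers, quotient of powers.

((((((n⁴)²) · k³) · k⁻¹) / k³) · k⁻²) · n²
= (((((n⁸) · k³) · k⁻¹) / k³) · k⁻²) · n²    [power of a power]
= k⁻³n¹⁰    [quotient of powers; product of powers]

k⁻³n¹⁰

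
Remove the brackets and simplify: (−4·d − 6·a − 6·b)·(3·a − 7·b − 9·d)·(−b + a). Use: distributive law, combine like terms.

40·a·b·d + 42·a^2·d − 82·b^2·d − 36·b·d^2 + 36·a·d^2 + 42·a^2·b − 18·a^3 + 18·a·b^2 − 42·b^3

(−4·d − 6·a − 6·b)·(3·a − 7·b − 9·d)·(−b + a)
= (−12·a·d + 28·b·d + 36·d^2 − 18·a^2 + 42·a·b + 54·a·d − 18·a·b + 42·b^2 + 54·b·d)·(−b + a)    [distributive law]
= (42·a·d + 82·b·d + 36·d^2 − 18·a^2 + 24·a·b + 42·b^2)·(−b + a)    [combine like terms]
= −42·a·b·d + 42·a^2·d − 82·b^2·d + 82·a·b·d − 36·b·d^2 + 36·a·d^2 + 18·a^2·b − 18·a^3 − 24·a·b^2 + 24·a^2·b − 42·b^3 + 42·a·b^2    [distributive law]
= 40·a·b·d + 42·a^2·d − 82·b^2·d − 36·b·d^2 + 36·a·d^2 + 42·a^2·b − 18·a^3 + 18·a·b^2 − 42·b^3    [combine like terms]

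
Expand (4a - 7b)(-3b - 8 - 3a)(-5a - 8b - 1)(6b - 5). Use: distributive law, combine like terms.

(4a - 7b)(-3b - 8 - 3a)(-5a - 8b - 1)(6b - 5)
= (-12ab - 32a - 12a^2 + 21b^2 + 56b + 21ab)(-5a - 8b - 1)(6b - 5)    [distributive law]
= (9ab - 32a - 12a^2 + 21b^2 + 56b)(-5a - 8b - 1)(6b - 5)    [combine like terms]
= (-45a^2b - 72ab^2 - 9ab + 160a^2 + 256ab + 32a + 60a^3 + 96a^2b + 12a^2 - 105ab^2 - 168b^3 - 21b^2 - 280ab - 448b^2 - 56b)(6b - 5)    [distributive law]
= (51a^2b - 177ab^2 - 33ab + 172a^2 + 32a + 60a^3 - 168b^3 - 469b^2 - 56b)(6b - 5)    [combine like terms]
= 306a^2b^2 - 255a^2b - 1062ab^3 + 885ab^2 - 198ab^2 + 165ab + 1032a^2b - 860a^2 + 192ab - 160a + 360a^3b - 300a^3 - 1008b^4 + 840b^3 - 2814b^3 + 2345b^2 - 336b^2 + 280b    [distributive law]
= 306a^2b^2 + 777a^2b - 1062ab^3 + 687ab^2 + 357ab - 860a^2 - 160a + 360a^3b - 300a^3 - 1008b^4 - 1974b^3 + 2009b^2 + 280b    [combine like terms]

306a^2b^2 + 777a^2b - 1062ab^3 + 687ab^2 + 357ab - 860a^2 - 160a + 360a^3b - 300a^3 - 1008b^4 - 1974b^3 + 2009b^2 + 280b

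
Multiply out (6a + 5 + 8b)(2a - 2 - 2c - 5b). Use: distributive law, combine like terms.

12a^2 - 2a - 12ac - 14ab - 10 - 10c - 41b - 16bc - 40b^2

(6a + 5 + 8b)(2a - 2 - 2c - 5b)
= 12a^2 - 12a - 12ac - 30ab + 10a - 10 - 10c - 25b + 16ab - 16b - 16bc - 40b^2    [distributive law]
= 12a^2 - 2a - 12ac - 14ab - 10 - 10c - 41b - 16bc - 40b^2    [combine like terms]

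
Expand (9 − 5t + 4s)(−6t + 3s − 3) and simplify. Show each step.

−39t + 15s − 27 + 30t^2 − 39st + 12s^2

(9 − 5t + 4s)(−6t + 3s − 3)
= −54t + 27s − 27 + 30t^2 − 15st + 15t − 24st + 12s^2 − 12s    [distributive law]
= −39t + 15s − 27 + 30t^2 − 39st + 12s^2    [combine like terms]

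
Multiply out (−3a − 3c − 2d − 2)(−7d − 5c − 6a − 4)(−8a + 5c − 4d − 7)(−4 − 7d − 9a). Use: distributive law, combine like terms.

8097a²d + 4548a²d² + 4032a³d + 4624acd + 1991acd² + 3153a²cd + 6171ad² + 2212ad³ + 5310ad + 3279a²c + 1566a³c − 225ac² − 1170ac²d − 405a²c² + 2174ac + 3438a³ + 1296a⁴ + 3360a² + 1432a − 415c²d − 665c²d² + 1581cd² + 378cd³ + 1578cd − 300c³ − 525c³d − 675ac³ − 20c² + 456c + 1526d³ + 392d⁴ + 2046d² + 1136d + 224

(−3a − 3c − 2d − 2)(−7d − 5c − 6a − 4)(−8a + 5c − 4d − 7)(−4 − 7d − 9a)
= (21ad + 15ac + 18a² + 12a + 21cd + 15c² + 18ac + 12c + 14d² + 10cd + 12ad + 8d + 14d + 10c + 12a + 8)(−8a + 5c − 4d − 7)(−4 − 7d − 9a)    [distributive law]
= (33ad + 33ac + 18a² + 24a + 31cd + 15c² + 22c + 14d² + 22d + 8)(−8a + 5c − 4d − 7)(−4 − 7d − 9a)    [combine like terms]
= (−264a²d + 165acd − 132ad² − 231ad − 264a²c + 165ac² − 132acd − 231ac − 144a³ + 90a²c − 72a²d − 126a² − 192a² + 120ac − 96ad − 168a − 248acd + 155c²d − 124cd² − 217cd − 120ac² + 75c³ − 60c²d − 105c² − 176ac + 110c² − 88cd − 154c − 112ad² + 70cd² − 56d³ − 98d² − 176ad + 110cd − 88d² − 154d − 64a + 40c − 32d − 56)(−4 − 7d − 9a)    [distributive law]
= (−336a²d − 215acd − 244ad² − 503ad − 174a²c + 45ac² − 287ac − 144a³ − 318a² − 232a + 95c²d − 54cd² − 195cd + 75c³ + 5c² − 114c − 56d³ − 186d² − 186d − 56)(−4 − 7d − 9a)    [combine like terms]
= 1344a²d + 2352a²d² + 3024a³d + 860acd + 1505acd² + 1935a²cd + 976ad² + 1708ad³ + 2196a²d² + 2012ad + 3521ad² + 4527a²d + 696a²c + 1218a²cd + 1566a³c − 180ac² − 315ac²d − 405a²c² + 1148ac + 2009acd + 2583a²c + 576a³ + 1008a³d + 1296a⁴ + 1272a² + 2226a²d + 2862a³ + 928a + 1624ad + 2088a² − 380c²d − 665c²d² − 855ac²d + 216cd² + 378cd³ + 486acd² + 780cd + 1365cd² + 1755acd − 300c³ − 525c³d − 675ac³ − 20c² − 35c²d − 45ac² + 456c + 798cd + 1026ac + 224d³ + 392d⁴ + 504ad³ + 744d² + 1302d³ + 1674ad² + 744d + 1302d² + 1674ad + 224 + 392d + 504a    [distributive law]
= 8097a²d + 4548a²d² + 4032a³d + 4624acd + 1991acd² + 3153a²cd + 6171ad² + 2212ad³ + 5310ad + 3279a²c + 1566a³c − 225ac² − 1170ac²d − 405a²c² + 2174ac + 3438a³ + 1296a⁴ + 3360a² + 1432a − 415c²d − 665c²d² + 1581cd² + 378cd³ + 1578cd − 300c³ − 525c³d − 675ac³ − 20c² + 456c + 1526d³ + 392d⁴ + 2046d² + 1136d + 224    [combine like terms]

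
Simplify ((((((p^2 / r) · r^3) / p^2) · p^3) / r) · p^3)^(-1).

p^(-6)r^(-1)

((((((p^2 / r) · r^3) / p^2) · p^3) / r) · p^3)^(-1)
= ((((((p^2 / r) · r^3) / p^2) · p^3) / r)^(-1)) · ((p^3)^(-1))    [power of a product]
= ((((((p^2 / r) · r^3) / p^2) · p^3)^(-1)) / (r^(-1))) · ((p^3)^(-1))    [power of a quotient]
= ((((((p^2 / r) · r^3) / p^2)^(-1)) · ((p^3)^(-1))) / (r^(-1))) · ((p^3)^(-1))    [power of a product]
= ((((((p^2 / r) · r^3)^(-1)) / ((p^2)^(-1))) · ((p^3)^(-1))) / (r^(-1))) · ((p^3)^(-1))    [power of a quotient]
= ((((((p^2 / r)^(-1)) · ((r^3)^(-1))) / ((p^2)^(-1))) · ((p^3)^(-1))) / (r^(-1))) · ((p^3)^(-1))    [power of a product]
= (((((((p^2)^(-1)) / (r^(-1))) · ((r^3)^(-1))) / ((p^2)^(-1))) · ((p^3)^(-1))) / (r^(-1))) · ((p^3)^(-1))    [power of a quotient]
= (((((p^(-2) / (r^(-1))) · ((r^3)^(-1))) / ((p^2)^(-1))) · ((p^3)^(-1))) / (r^(-1))) · ((p^3)^(-1))    [power of a power]
= (((((p^(-2) / r^(-1)) · r^(-3)) / ((p^2)^(-1))) · ((p^3)^(-1))) / (r^(-1))) · ((p^3)^(-1))    [power of a power]
= (((((p^(-2) / r^(-1)) · r^(-3)) / p^(-2)) · ((p^3)^(-1))) / (r^(-1))) · ((p^3)^(-1))    [power of a power]
= (((((p^(-2) / r^(-1)) · r^(-3)) / p^(-2)) · p^(-3)) / (r^(-1))) · ((p^3)^(-1))    [power of a power]
= (((((p^(-2) / r^(-1)) · r^(-3)) / p^(-2)) · p^(-3)) / r^(-1)) · p^(-3)    [power of a power]
= p^(-6)r^(-1)    [quotient of powers; product of powers]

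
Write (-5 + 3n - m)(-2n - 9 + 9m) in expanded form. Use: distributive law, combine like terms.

(-5 + 3n - m)(-2n - 9 + 9m)
= 10n + 45 - 45m - 6n² - 27n + 27mn + 2mn + 9m - 9m²    [distributive law]
= -17n + 45 - 36m - 6n² + 29mn - 9m²    [combine like terms]

-17n + 45 - 36m - 6n² + 29mn - 9m²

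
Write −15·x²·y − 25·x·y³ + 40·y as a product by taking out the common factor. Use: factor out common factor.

−15·x²·y − 25·x·y³ + 40·y
= 5(−3·x²·y − 5·x·y³ + 8·y)    [factor out 5]
= 5·y(−3·x² − 5·x·y² + 8)    [factor out y]

5·y(−3·x² − 5·x·y² + 8)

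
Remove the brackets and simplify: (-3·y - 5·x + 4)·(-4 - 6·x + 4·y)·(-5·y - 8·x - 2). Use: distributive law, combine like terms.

-116·y^2 - 200·x·y + 24·y + 106·x·y^2 - 134·x^2·y + 60·y^3 - 28·x^2 + 136·x - 240·x^3 + 32

(-3·y - 5·x + 4)·(-4 - 6·x + 4·y)·(-5·y - 8·x - 2)
= (12·y + 18·x·y - 12·y^2 + 20·x + 30·x^2 - 20·x·y - 16 - 24·x + 16·y)·(-5·y - 8·x - 2)    [distributive law]
= (28·y - 2·x·y - 12·y^2 - 4·x + 30·x^2 - 16)·(-5·y - 8·x - 2)    [combine like terms]
= -140·y^2 - 224·x·y - 56·y + 10·x·y^2 + 16·x^2·y + 4·x·y + 60·y^3 + 96·x·y^2 + 24·y^2 + 20·x·y + 32·x^2 + 8·x - 150·x^2·y - 240·x^3 - 60·x^2 + 80·y + 128·x + 32    [distributive law]
= -116·y^2 - 200·x·y + 24·y + 106·x·y^2 - 134·x^2·y + 60·y^3 - 28·x^2 + 136·x - 240·x^3 + 32    [combine like terms]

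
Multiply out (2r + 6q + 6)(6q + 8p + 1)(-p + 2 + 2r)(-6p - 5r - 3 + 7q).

(2r + 6q + 6)(6q + 8p + 1)(-p + 2 + 2r)(-6p - 5r - 3 + 7q)
= (12qr + 16pr + 2r + 36q^2 + 48pq + 6q + 36q + 48p + 6)(-p + 2 + 2r)(-6p - 5r - 3 + 7q)    [distributive law]
= (12qr + 16pr + 2r + 36q^2 + 48pq + 42q + 48p + 6)(-p + 2 + 2r)(-6p - 5r - 3 + 7q)    [combine like terms]
= (-12pqr + 24qr + 24qr^2 - 16p^2r + 32pr + 32pr^2 - 2pr + 4r + 4r^2 - 36pq^2 + 72q^2 + 72q^2r - 48p^2q + 96pq + 96pqr - 42pq + 84q + 84qr - 48p^2 + 96p + 96pr - 6p + 12 + 12r)(-6p - 5r - 3 + 7q)    [distributive law]
= (84pqr + 108qr + 24qr^2 - 16p^2r + 126pr + 32pr^2 + 16r + 4r^2 - 36pq^2 + 72q^2 + 72q^2r - 48p^2q + 54pq + 84q - 48p^2 + 90p + 12)(-6p - 5r - 3 + 7q)    [combine like terms]
= -504p^2qr - 420pqr^2 - 252pqr + 588pq^2r - 648pqr - 540qr^2 - 324qr + 756q^2r - 144pqr^2 - 120qr^3 - 72qr^2 + 168q^2r^2 + 96p^3r + 80p^2r^2 + 48p^2r - 112p^2qr - 756p^2r - 630pr^2 - 378pr + 882pqr - 192p^2r^2 - 160pr^3 - 96pr^2 + 224pqr^2 - 96pr - 80r^2 - 48r + 112qr - 24pr^2 - 20r^3 - 12r^2 + 28qr^2 + 216p^2q^2 + 180pq^2r + 108pq^2 - 252pq^3 - 432pq^2 - 360q^2r - 216q^2 + 504q^3 - 432pq^2r - 360q^2r^2 - 216q^2r + 504q^3r + 288p^3q + 240p^2qr + 144p^2q - 336p^2q^2 - 324p^2q - 270pqr - 162pq + 378pq^2 - 504pq - 420qr - 252q + 588q^2 + 288p^3 + 240p^2r + 144p^2 - 336p^2q - 540p^2 - 450pr - 270p + 630pq - 72p - 60r - 36 + 84q    [distributive law]
= -376p^2qr - 340pqr^2 - 288pqr + 336pq^2r - 584qr^2 - 632qr + 180q^2r - 120qr^3 - 192q^2r^2 + 96p^3r - 112p^2r^2 - 468p^2r - 750pr^2 - 924pr - 160pr^3 - 92r^2 - 108r - 20r^3 - 120p^2q^2 + 54pq^2 - 252pq^3 + 372q^2 + 504q^3 + 504q^3r + 288p^3q - 516p^2q - 36pq - 168q + 288p^3 - 396p^2 - 342p - 36    [combine like terms]

-376p^2qr - 340pqr^2 - 288pqr + 336pq^2r - 584qr^2 - 632qr + 180q^2r - 120qr^3 - 192q^2r^2 + 96p^3r - 112p^2r^2 - 468p^2r - 750pr^2 - 924pr - 160pr^3 - 92r^2 - 108r - 20r^3 - 120p^2q^2 + 54pq^2 - 252pq^3 + 372q^2 + 504q^3 + 504q^3r + 288p^3q - 516p^2q - 36pq - 168q + 288p^3 - 396p^2 - 342p - 36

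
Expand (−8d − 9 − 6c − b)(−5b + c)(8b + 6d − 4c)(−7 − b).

−2720b²d − 350b³d − 1680bd² − 240b²d² + 404bcd + 50b²cd + 336cd² + 48bcd² + 28c²d + 4bc²d − 2520b² − 640b³ − 1890bd + 1764bc − 1232b²c + 378cd − 252c² + 1112bc² − 212b³c + 164b²c² − 168c³ − 24bc³ − 40b⁴

(−8d − 9 − 6c − b)(−5b + c)(8b + 6d − 4c)(−7 − b)
= (40bd − 8cd + 45b − 9c + 30bc − 6c² + 5b² − bc)(8b + 6d − 4c)(−7 − b)    [distributive law]
= (40bd − 8cd + 45b − 9c + 29bc − 6c² + 5b²)(8b + 6d − 4c)(−7 − b)    [combine like terms]
= (320b²d + 240bd² − 160bcd − 64bcd − 48cd² + 32c²d + 360b² + 270bd − 180bc − 72bc − 54cd + 36c² + 232b²c + 174bcd − 116bc² − 48bc² − 36c²d + 24c³ + 40b³ + 30b²d − 20b²c)(−7 − b)    [distributive law]
= (350b²d + 240bd² − 50bcd − 48cd² − 4c²d + 360b² + 270bd − 252bc − 54cd + 36c² + 212b²c − 164bc² + 24c³ + 40b³)(−7 − b)    [combine like terms]
= −2450b²d − 350b³d − 1680bd² − 240b²d² + 350bcd + 50b²cd + 336cd² + 48bcd² + 28c²d + 4bc²d − 2520b² − 360b³ − 1890bd − 270b²d + 1764bc + 252b²c + 378cd + 54bcd − 252c² − 36bc² − 1484b²c − 212b³c + 1148bc² + 164b²c² − 168c³ − 24bc³ − 280b³ − 40b⁴    [distributive law]
= −2720b²d − 350b³d − 1680bd² − 240b²d² + 404bcd + 50b²cd + 336cd² + 48bcd² + 28c²d + 4bc²d − 2520b² − 640b³ − 1890bd + 1764bc − 1232b²c + 378cd − 252c² + 1112bc² − 212b³c + 164b²c² − 168c³ − 24bc³ − 40b⁴    [combine like terms]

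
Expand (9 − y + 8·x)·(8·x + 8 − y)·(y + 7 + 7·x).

(9 − y + 8·x)·(8·x + 8 − y)·(y + 7 + 7·x)
= (72·x + 72 − 9·y − 8·x·y − 8·y + y² + 64·x² + 64·x − 8·x·y)·(y + 7 + 7·x)    [distributive law]
= (136·x + 72 − 17·y − 16·x·y + y² + 64·x²)·(y + 7 + 7·x)    [combine like terms]
= 136·x·y + 952·x + 952·x² + 72·y + 504 + 504·x − 17·y² − 119·y − 119·x·y − 16·x·y² − 112·x·y − 112·x²·y + y³ + 7·y² + 7·x·y² + 64·x²·y + 448·x² + 448·x³    [distributive law]
= −95·x·y + 1456·x + 1400·x² − 47·y + 504 − 10·y² − 9·x·y² − 48·x²·y + y³ + 448·x³    [combine like terms]

−95·x·y + 1456·x + 1400·x² − 47·y + 504 − 10·y² − 9·x·y² − 48·x²·y + y³ + 448·x³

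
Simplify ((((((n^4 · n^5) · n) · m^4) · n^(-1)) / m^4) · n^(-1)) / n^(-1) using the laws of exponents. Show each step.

((((((n^4 · n^5) · n) · m^4) · n^(-1)) / m^4) · n^(-1)) / n^(-1)
= (((((n^9 · n) · m^4) · n^(-1)) / m^4) · n^(-1)) / n^(-1)    [product of powers]
= ((((n^10 · m^4) · n^(-1)) / m^4) · n^(-1)) / n^(-1)    [product of powers]
= n^9    [quotient of powers; product of powers]

n^9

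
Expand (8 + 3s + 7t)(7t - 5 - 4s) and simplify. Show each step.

(8 + 3s + 7t)(7t - 5 - 4s)
= 56t - 40 - 32s + 21st - 15s - 12s² + 49t² - 35t - 28st    [distributive law]
= 21t - 40 - 47s - 7st - 12s² + 49t²    [combine like terms]

21t - 40 - 47s - 7st - 12s² + 49t²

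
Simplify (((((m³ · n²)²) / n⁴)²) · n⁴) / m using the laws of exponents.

(((((m³ · n²)²) / n⁴)²) · n⁴) / m
= (((((m³ · n²)²)²) / ((n⁴)²)) · n⁴) / m    [power of a quotient]
= ((((m³ · n²)⁴) / ((n⁴)²)) · n⁴) / m    [power of a power]
= (((((m³)⁴) · ((n²)⁴)) / ((n⁴)²)) · n⁴) / m    [power of a product]
= (((m¹² · ((n²)⁴)) / ((n⁴)²)) · n⁴) / m    [power of a power]
= (((m¹² · n⁸) / ((n⁴)²)) · n⁴) / m    [power of a power]
= (((m¹² · n⁸) / n⁸) · n⁴) / m    [power of a power]
= m¹¹n⁴    [quotient of powers; product of powers]

m¹¹n⁴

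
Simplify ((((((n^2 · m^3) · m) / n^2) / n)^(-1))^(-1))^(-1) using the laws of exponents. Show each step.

m^(-4)n

((((((n^2 · m^3) · m) / n^2) / n)^(-1))^(-1))^(-1)
= (((((n^2 · m^3) · m) / n^2) / n)^(-1))^1    [power of a power]
= ((((n^2 · m^3) · m) / n^2) / n)^(-1)    [power of a power]
= ((((n^2 · m^3) · m) / n^2)^(-1)) / (n^(-1))    [power of a quotient]
= ((((n^2 · m^3) · m)^(-1)) / ((n^2)^(-1))) / (n^(-1))    [power of a quotient]
= ((((n^2 · m^3)^(-1)) · (m^(-1))) / ((n^2)^(-1))) / (n^(-1))    [power of a product]
= (((((n^2)^(-1)) · ((m^3)^(-1))) · (m^(-1))) / ((n^2)^(-1))) / (n^(-1))    [power of a product]
= (((n^(-2) · ((m^3)^(-1))) · (m^(-1))) / ((n^2)^(-1))) / (n^(-1))    [power of a power]
= (((n^(-2) · m^(-3)) · (m^(-1))) / ((n^2)^(-1))) / (n^(-1))    [power of a power]
= (((n^(-2) · m^(-3)) · m^(-1)) / n^(-2)) / (n^(-1))    [power of a power]
= m^(-4)n    [quotient of powers; product of powers]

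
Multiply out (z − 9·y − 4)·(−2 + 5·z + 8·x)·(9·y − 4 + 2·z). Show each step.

18·y·z + 104·z − 64·z^2 − 45·y·z^2 + 10·z^3 − 72·x·y·z − 96·x·z + 16·x·z^2 + 162·y^2 − 405·y^2·z − 648·x·y^2 − 32 + 128·x

(z − 9·y − 4)·(−2 + 5·z + 8·x)·(9·y − 4 + 2·z)
= (−2·z + 5·z^2 + 8·x·z + 18·y − 45·y·z − 72·x·y + 8 − 20·z − 32·x)·(9·y − 4 + 2·z)    [distributive law]
= (−22·z + 5·z^2 + 8·x·z + 18·y − 45·y·z − 72·x·y + 8 − 32·x)·(9·y − 4 + 2·z)    [combine like terms]
= −198·y·z + 88·z − 44·z^2 + 45·y·z^2 − 20·z^2 + 10·z^3 + 72·x·y·z − 32·x·z + 16·x·z^2 + 162·y^2 − 72·y + 36·y·z − 405·y^2·z + 180·y·z − 90·y·z^2 − 648·x·y^2 + 288·x·y − 144·x·y·z + 72·y − 32 + 16·z − 288·x·y + 128·x − 64·x·z    [distributive law]
= 18·y·z + 104·z − 64·z^2 − 45·y·z^2 + 10·z^3 − 72·x·y·z − 96·x·z + 16·x·z^2 + 162·y^2 − 405·y^2·z − 648·x·y^2 − 32 + 128·x    [combine like terms]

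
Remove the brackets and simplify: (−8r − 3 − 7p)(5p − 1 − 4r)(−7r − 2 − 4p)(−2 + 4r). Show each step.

88pr^2 − 176pr^3 − 178p^2r + 1172p^2r^2 + 164r^2 − 368r^3 + 98r − 896r^4 − 8p + 16pr − 204p^2 + 12 − 280p^3 + 560p^3r

(−8r − 3 − 7p)(5p − 1 − 4r)(−7r − 2 − 4p)(−2 + 4r)
= (−40pr + 8r + 32r^2 − 15p + 3 + 12r − 35p^2 + 7p + 28pr)(−7r − 2 − 4p)(−2 + 4r)    [distributive law]
= (−12pr + 20r + 32r^2 − 8p + 3 − 35p^2)(−7r − 2 − 4p)(−2 + 4r)    [combine like terms]
= (84pr^2 + 24pr + 48p^2r − 140r^2 − 40r − 80pr − 224r^3 − 64r^2 − 128pr^2 + 56pr + 16p + 32p^2 − 21r − 6 − 12p + 245p^2r + 70p^2 + 140p^3)(−2 + 4r)    [distributive law]
= (−44pr^2 + 293p^2r − 204r^2 − 61r − 224r^3 + 4p + 102p^2 − 6 + 140p^3)(−2 + 4r)    [combine like terms]
= 88pr^2 − 176pr^3 − 586p^2r + 1172p^2r^2 + 408r^2 − 816r^3 + 122r − 244r^2 + 448r^3 − 896r^4 − 8p + 16pr − 204p^2 + 408p^2r + 12 − 24r − 280p^3 + 560p^3r    [distributive law]
= 88pr^2 − 176pr^3 − 178p^2r + 1172p^2r^2 + 164r^2 − 368r^3 + 98r − 896r^4 − 8p + 16pr − 204p^2 + 12 − 280p^3 + 560p^3r    [combine like terms]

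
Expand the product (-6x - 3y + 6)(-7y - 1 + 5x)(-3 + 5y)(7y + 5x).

(-6x - 3y + 6)(-7y - 1 + 5x)(-3 + 5y)(7y + 5x)
= (42xy + 6x - 30x² + 21y² + 3y - 15xy - 42y - 6 + 30x)(-3 + 5y)(7y + 5x)    [distributive law]
= (27xy + 36x - 30x² + 21y² - 39y - 6)(-3 + 5y)(7y + 5x)    [combine like terms]
= (-81xy + 135xy² - 108x + 180xy + 90x² - 150x²y - 63y² + 105y³ + 117y - 195y² + 18 - 30y)(7y + 5x)    [distributive law]
= (99xy + 135xy² - 108x + 90x² - 150x²y - 258y² + 105y³ + 87y + 18)(7y + 5x)    [combine like terms]
= 693xy² + 495x²y + 945xy³ + 675x²y² - 756xy - 540x² + 630x²y + 450x³ - 1050x²y² - 750x³y - 1806y³ - 1290xy² + 735y⁴ + 525xy³ + 609y² + 435xy + 126y + 90x    [distributive law]
= -597xy² + 1125x²y + 1470xy³ - 375x²y² - 321xy - 540x² + 450x³ - 750x³y - 1806y³ + 735y⁴ + 609y² + 126y + 90x    [combine like terms]

-597xy² + 1125x²y + 1470xy³ - 375x²y² - 321xy - 540x² + 450x³ - 750x³y - 1806y³ + 735y⁴ + 609y² + 126y + 90x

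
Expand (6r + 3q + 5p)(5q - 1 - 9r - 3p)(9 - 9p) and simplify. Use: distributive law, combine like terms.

27qr - 27pqr - 54r - 513pr - 486r² + 486pr² + 567p²r + 135q² - 135pq² - 27q + 171pq - 144p²q - 45p - 90p² + 135p³

(6r + 3q + 5p)(5q - 1 - 9r - 3p)(9 - 9p)
= (30qr - 6r - 54r² - 18pr + 15q² - 3q - 27qr - 9pq + 25pq - 5p - 45pr - 15p²)(9 - 9p)    [distributive law]
= (3qr - 6r - 54r² - 63pr + 15q² - 3q + 16pq - 5p - 15p²)(9 - 9p)    [combine like terms]
= 27qr - 27pqr - 54r + 54pr - 486r² + 486pr² - 567pr + 567p²r + 135q² - 135pq² - 27q + 27pq + 144pq - 144p²q - 45p + 45p² - 135p² + 135p³    [distributive law]
= 27qr - 27pqr - 54r - 513pr - 486r² + 486pr² + 567p²r + 135q² - 135pq² - 27q + 171pq - 144p²q - 45p - 90p² + 135p³    [combine like terms]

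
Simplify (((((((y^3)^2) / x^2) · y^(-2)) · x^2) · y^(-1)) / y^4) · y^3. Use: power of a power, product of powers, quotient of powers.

(((((((y^3)^2) / x^2) · y^(-2)) · x^2) · y^(-1)) / y^4) · y^3
= (((((y^6 / x^2) · y^(-2)) · x^2) · y^(-1)) / y^4) · y^3    [power of a power]
= y^2    [quotient of powers; product of powers]

y^2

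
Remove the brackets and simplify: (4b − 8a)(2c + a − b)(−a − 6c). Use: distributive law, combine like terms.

−80abc − 48bc^2 − 12a^2b + 4ab^2 + 24b^2c + 64a^2c + 96ac^2 + 8a^3

(4b − 8a)(2c + a − b)(−a − 6c)
= (8bc + 4ab − 4b^2 − 16ac − 8a^2 + 8ab)(−a − 6c)    [distributive law]
= (8bc + 12ab − 4b^2 − 16ac − 8a^2)(−a − 6c)    [combine like terms]
= −8abc − 48bc^2 − 12a^2b − 72abc + 4ab^2 + 24b^2c + 16a^2c + 96ac^2 + 8a^3 + 48a^2c    [distributive law]
= −80abc − 48bc^2 − 12a^2b + 4ab^2 + 24b^2c + 64a^2c + 96ac^2 + 8a^3    [combine like terms]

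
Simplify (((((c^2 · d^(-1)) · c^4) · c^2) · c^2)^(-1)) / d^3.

(((((c^2 · d^(-1)) · c^4) · c^2) · c^2)^(-1)) / d^3
= (((((c^2 · d^(-1)) · c^4) · c^2)^(-1)) · ((c^2)^(-1))) / d^3    [power of a product]
= (((((c^2 · d^(-1)) · c^4)^(-1)) · ((c^2)^(-1))) · ((c^2)^(-1))) / d^3    [power of a product]
= (((((c^2 · d^(-1))^(-1)) · ((c^4)^(-1))) · ((c^2)^(-1))) · ((c^2)^(-1))) / d^3    [power of a product]
= ((((((c^2)^(-1)) · ((d^(-1))^(-1))) · ((c^4)^(-1))) · ((c^2)^(-1))) · ((c^2)^(-1))) / d^3    [power of a product]
= ((((c^(-2) · ((d^(-1))^(-1))) · ((c^4)^(-1))) · ((c^2)^(-1))) · ((c^2)^(-1))) / d^3    [power of a power]
= ((((c^(-2) · d) · ((c^4)^(-1))) · ((c^2)^(-1))) · ((c^2)^(-1))) / d^3    [power of a power]
= ((((c^(-2) · d) · c^(-4)) · ((c^2)^(-1))) · ((c^2)^(-1))) / d^3    [power of a power]
= ((((c^(-2) · d) · c^(-4)) · c^(-2)) · ((c^2)^(-1))) / d^3    [power of a power]
= ((((c^(-2) · d) · c^(-4)) · c^(-2)) · c^(-2)) / d^3    [power of a power]
= c^(-10)d^(-2)    [quotient of powers; product of powers]

c^(-10)d^(-2)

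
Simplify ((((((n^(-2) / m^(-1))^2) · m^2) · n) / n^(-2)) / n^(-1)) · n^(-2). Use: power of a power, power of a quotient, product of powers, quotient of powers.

((((((n^(-2) / m^(-1))^2) · m^2) · n) / n^(-2)) / n^(-1)) · n^(-2)
= (((((((n^(-2))^2) / ((m^(-1))^2)) · m^2) · n) / n^(-2)) / n^(-1)) · n^(-2)    [power of a quotient]
= (((((n^(-4) / ((m^(-1))^2)) · m^2) · n) / n^(-2)) / n^(-1)) · n^(-2)    [power of a power]
= (((((n^(-4) / m^(-2)) · m^2) · n) / n^(-2)) / n^(-1)) · n^(-2)    [power of a power]
= m^4n^(-2)    [quotient of powers; product of powers]

m^4n^(-2)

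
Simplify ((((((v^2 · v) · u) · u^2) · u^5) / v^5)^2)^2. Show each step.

u^32v^(-8)

((((((v^2 · v) · u) · u^2) · u^5) / v^5)^2)^2
= (((((v^2 · v) · u) · u^2) · u^5) / v^5)^4    [power of a power]
= (((((v^2 · v) · u) · u^2) · u^5)^4) / ((v^5)^4)    [power of a quotient]
= (((((v^2 · v) · u) · u^2)^4) · ((u^5)^4)) / ((v^5)^4)    [power of a product]
= (((((v^2 · v) · u)^4) · ((u^2)^4)) · ((u^5)^4)) / ((v^5)^4)    [power of a product]
= (((((v^2 · v)^4) · (u^4)) · ((u^2)^4)) · ((u^5)^4)) / ((v^5)^4)    [power of a product]
= ((((((v^2)^4) · (v^4)) · (u^4)) · ((u^2)^4)) · ((u^5)^4)) / ((v^5)^4)    [power of a product]
= ((((v^8 · (v^4)) · (u^4)) · ((u^2)^4)) · ((u^5)^4)) / ((v^5)^4)    [power of a power]
= (((v^12 · (u^4)) · ((u^2)^4)) · ((u^5)^4)) / ((v^5)^4)    [product of powers]
= (((v^12 · u^4) · u^8) · ((u^5)^4)) / ((v^5)^4)    [power of a power]
= (((v^12 · u^4) · u^8) · u^20) / ((v^5)^4)    [power of a power]
= (((v^12 · u^4) · u^8) · u^20) / v^20    [power of a power]
= u^32v^(-8)    [quotient of powers; product of powers]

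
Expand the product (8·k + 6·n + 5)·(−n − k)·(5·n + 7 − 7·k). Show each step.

−28·k·n^2 − 88·k·n + 58·k^2·n − 21·k^2 + 56·k^3 − 30·n^3 − 67·n^2 − 35·n − 35·k

(8·k + 6·n + 5)·(−n − k)·(5·n + 7 − 7·k)
= (−8·k·n − 8·k^2 − 6·n^2 − 6·k·n − 5·n − 5·k)·(5·n + 7 − 7·k)    [distributive law]
= (−14·k·n − 8·k^2 − 6·n^2 − 5·n − 5·k)·(5·n + 7 − 7·k)    [combine like terms]
= −70·k·n^2 − 98·k·n + 98·k^2·n − 40·k^2·n − 56·k^2 + 56·k^3 − 30·n^3 − 42·n^2 + 42·k·n^2 − 25·n^2 − 35·n + 35·k·n − 25·k·n − 35·k + 35·k^2    [distributive law]
= −28·k·n^2 − 88·k·n + 58·k^2·n − 21·k^2 + 56·k^3 − 30·n^3 − 67·n^2 − 35·n − 35·k    [combine like terms]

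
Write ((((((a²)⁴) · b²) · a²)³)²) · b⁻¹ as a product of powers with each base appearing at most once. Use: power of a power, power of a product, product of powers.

((((((a²)⁴) · b²) · a²)³)²) · b⁻¹
= (((((a²)⁴) · b²) · a²)⁶) · b⁻¹    [power of a power]
= (((((a²)⁴) · b²)⁶) · ((a²)⁶)) · b⁻¹    [power of a product]
= (((((a²)⁴)⁶) · ((b²)⁶)) · ((a²)⁶)) · b⁻¹    [power of a product]
= ((((a²)²⁴) · ((b²)⁶)) · ((a²)⁶)) · b⁻¹    [power of a power]
= ((a⁴⁸ · ((b²)⁶)) · ((a²)⁶)) · b⁻¹    [power of a power]
= ((a⁴⁸ · b¹²) · ((a²)⁶)) · b⁻¹    [power of a power]
= ((a⁴⁸ · b¹²) · a¹²) · b⁻¹    [power of a power]
= a⁶⁰b¹¹    [product of powers]

a⁶⁰b¹¹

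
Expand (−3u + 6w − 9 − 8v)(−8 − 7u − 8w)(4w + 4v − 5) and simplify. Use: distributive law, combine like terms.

438uw + 68uv − 435u + 84u²w + 84u²v − 105u² − 72uw² + 152uvw + 336w² + 32vw + 168w − 192w³ + 64vw² − 32v − 360 + 256v² + 224uv² + 256v²w

(−3u + 6w − 9 − 8v)(−8 − 7u − 8w)(4w + 4v − 5)
= (24u + 21u² + 24uw − 48w − 42uw − 48w² + 72 + 63u + 72w + 64v + 56uv + 64vw)(4w + 4v − 5)    [distributive law]
= (87u + 21u² − 18uw + 24w − 48w² + 72 + 64v + 56uv + 64vw)(4w + 4v − 5)    [combine like terms]
= 348uw + 348uv − 435u + 84u²w + 84u²v − 105u² − 72uw² − 72uvw + 90uw + 96w² + 96vw − 120w − 192w³ − 192vw² + 240w² + 288w + 288v − 360 + 256vw + 256v² − 320v + 224uvw + 224uv² − 280uv + 256vw² + 256v²w − 320vw    [distributive law]
= 438uw + 68uv − 435u + 84u²w + 84u²v − 105u² − 72uw² + 152uvw + 336w² + 32vw + 168w − 192w³ + 64vw² − 32v − 360 + 256v² + 224uv² + 256v²w    [combine like terms]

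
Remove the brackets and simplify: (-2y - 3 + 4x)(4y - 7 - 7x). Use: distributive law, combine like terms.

-8y^2 + 2y + 30xy + 21 - 7x - 28x^2

(-2y - 3 + 4x)(4y - 7 - 7x)
= -8y^2 + 14y + 14xy - 12y + 21 + 21x + 16xy - 28x - 28x^2    [distributive law]
= -8y^2 + 2y + 30xy + 21 - 7x - 28x^2    [combine like terms]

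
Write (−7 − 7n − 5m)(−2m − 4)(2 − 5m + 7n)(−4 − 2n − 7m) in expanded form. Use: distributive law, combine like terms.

−104m − 2124mn + 1104m^2 − 582m^2n + 1250m^3 − 2016mn^2 − 224 − 1120n − 1288n^2 − 196mn^3 − 686m^2n^2 − 392n^3 + 100m^3n + 350m^4

(−7 − 7n − 5m)(−2m − 4)(2 − 5m + 7n)(−4 − 2n − 7m)
= (14m + 28 + 14mn + 28n + 10m^2 + 20m)(2 − 5m + 7n)(−4 − 2n − 7m)    [distributive law]
= (34m + 28 + 14mn + 28n + 10m^2)(2 − 5m + 7n)(−4 − 2n − 7m)    [combine like terms]
= (68m − 170m^2 + 238mn + 56 − 140m + 196n + 28mn − 70m^2n + 98mn^2 + 56n − 140mn + 196n^2 + 20m^2 − 50m^3 + 70m^2n)(−4 − 2n − 7m)    [distributive law]
= (−72m − 150m^2 + 126mn + 56 + 252n + 98mn^2 + 196n^2 − 50m^3)(−4 − 2n − 7m)    [combine like terms]
= 288m + 144mn + 504m^2 + 600m^2 + 300m^2n + 1050m^3 − 504mn − 252mn^2 − 882m^2n − 224 − 112n − 392m − 1008n − 504n^2 − 1764mn − 392mn^2 − 196mn^3 − 686m^2n^2 − 784n^2 − 392n^3 − 1372mn^2 + 200m^3 + 100m^3n + 350m^4    [distributive law]
= −104m − 2124mn + 1104m^2 − 582m^2n + 1250m^3 − 2016mn^2 − 224 − 1120n − 1288n^2 − 196mn^3 − 686m^2n^2 − 392n^3 + 100m^3n + 350m^4    [combine like terms]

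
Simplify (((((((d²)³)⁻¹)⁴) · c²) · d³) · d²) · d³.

(((((((d²)³)⁻¹)⁴) · c²) · d³) · d²) · d³
= ((((((d²)³)⁻⁴) · c²) · d³) · d²) · d³    [power of a power]
= (((((d²)⁻¹²) · c²) · d³) · d²) · d³    [power of a power]
= (((d⁻²⁴ · c²) · d³) · d²) · d³    [power of a power]
= c²d⁻¹⁶    [product of powers]

c²d⁻¹⁶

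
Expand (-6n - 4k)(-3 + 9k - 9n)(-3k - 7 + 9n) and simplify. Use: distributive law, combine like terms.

(-6n - 4k)(-3 + 9k - 9n)(-3k - 7 + 9n)
= (18n - 54kn + 54n² + 12k - 36k² + 36kn)(-3k - 7 + 9n)    [distributive law]
= (18n - 18kn + 54n² + 12k - 36k²)(-3k - 7 + 9n)    [combine like terms]
= -54kn - 126n + 162n² + 54k²n + 126kn - 162kn² - 162kn² - 378n² + 486n³ - 36k² - 84k + 108kn + 108k³ + 252k² - 324k²n    [distributive law]
= 180kn - 126n - 216n² - 270k²n - 324kn² + 486n³ + 216k² - 84k + 108k³    [combine like terms]

180kn - 126n - 216n² - 270k²n - 324kn² + 486n³ + 216k² - 84k + 108k³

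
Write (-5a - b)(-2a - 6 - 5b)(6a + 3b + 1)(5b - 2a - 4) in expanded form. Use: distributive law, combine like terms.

-84a^3b - 120a^4 - 620a^3 + 738a^2b^2 - 124a^2b - 820a^2 + 275ab^2 - 474ab - 120a + 525ab^3 + 55b^3 - 62b^2 - 24b + 75b^4

(-5a - b)(-2a - 6 - 5b)(6a + 3b + 1)(5b - 2a - 4)
= (10a^2 + 30a + 25ab + 2ab + 6b + 5b^2)(6a + 3b + 1)(5b - 2a - 4)    [distributive law]
= (10a^2 + 30a + 27ab + 6b + 5b^2)(6a + 3b + 1)(5b - 2a - 4)    [combine like terms]
= (60a^3 + 30a^2b + 10a^2 + 180a^2 + 90ab + 30a + 162a^2b + 81ab^2 + 27ab + 36ab + 18b^2 + 6b + 30ab^2 + 15b^3 + 5b^2)(5b - 2a - 4)    [distributive law]
= (60a^3 + 192a^2b + 190a^2 + 153ab + 30a + 111ab^2 + 23b^2 + 6b + 15b^3)(5b - 2a - 4)    [combine like terms]
= 300a^3b - 120a^4 - 240a^3 + 960a^2b^2 - 384a^3b - 768a^2b + 950a^2b - 380a^3 - 760a^2 + 765ab^2 - 306a^2b - 612ab + 150ab - 60a^2 - 120a + 555ab^3 - 222a^2b^2 - 444ab^2 + 115b^3 - 46ab^2 - 92b^2 + 30b^2 - 12ab - 24b + 75b^4 - 30ab^3 - 60b^3    [distributive law]
= -84a^3b - 120a^4 - 620a^3 + 738a^2b^2 - 124a^2b - 820a^2 + 275ab^2 - 474ab - 120a + 525ab^3 + 55b^3 - 62b^2 - 24b + 75b^4    [combine like terms]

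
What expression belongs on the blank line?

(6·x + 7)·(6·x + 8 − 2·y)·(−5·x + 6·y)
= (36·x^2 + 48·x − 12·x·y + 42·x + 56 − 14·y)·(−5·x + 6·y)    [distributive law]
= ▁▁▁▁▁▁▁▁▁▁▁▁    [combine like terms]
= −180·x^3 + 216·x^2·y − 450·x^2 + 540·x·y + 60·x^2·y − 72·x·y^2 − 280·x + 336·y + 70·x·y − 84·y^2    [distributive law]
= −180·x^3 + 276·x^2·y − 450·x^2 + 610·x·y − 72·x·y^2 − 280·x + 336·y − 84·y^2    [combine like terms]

By combine like terms:

(36·x^2 + 90·x − 12·x·y + 56 − 14·y)·(−5·x + 6·y)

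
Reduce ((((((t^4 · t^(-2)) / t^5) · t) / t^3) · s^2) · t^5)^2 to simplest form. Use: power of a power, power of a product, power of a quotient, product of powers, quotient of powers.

((((((t^4 · t^(-2)) / t^5) · t) / t^3) · s^2) · t^5)^2
= ((((((t^4 · t^(-2)) / t^5) · t) / t^3) · s^2)^2) · ((t^5)^2)    [power of a product]
= ((((((t^4 · t^(-2)) / t^5) · t) / t^3)^2) · ((s^2)^2)) · ((t^5)^2)    [power of a product]
= ((((((t^4 · t^(-2)) / t^5) · t)^2) / ((t^3)^2)) · ((s^2)^2)) · ((t^5)^2)    [power of a quotient]
= ((((((t^4 · t^(-2)) / t^5)^2) · (t^2)) / ((t^3)^2)) · ((s^2)^2)) · ((t^5)^2)    [power of a product]
= ((((((t^4 · t^(-2))^2) / ((t^5)^2)) · (t^2)) / ((t^3)^2)) · ((s^2)^2)) · ((t^5)^2)    [power of a quotient]
= (((((((t^4)^2) · ((t^(-2))^2)) / ((t^5)^2)) · (t^2)) / ((t^3)^2)) · ((s^2)^2)) · ((t^5)^2)    [power of a product]
= (((((t^8 · ((t^(-2))^2)) / ((t^5)^2)) · (t^2)) / ((t^3)^2)) · ((s^2)^2)) · ((t^5)^2)    [power of a power]
= (((((t^8 · t^(-4)) / ((t^5)^2)) · (t^2)) / ((t^3)^2)) · ((s^2)^2)) · ((t^5)^2)    [power of a power]
= ((((t^4 / ((t^5)^2)) · (t^2)) / ((t^3)^2)) · ((s^2)^2)) · ((t^5)^2)    [product of powers]
= ((((t^4 / t^10) · (t^2)) / ((t^3)^2)) · ((s^2)^2)) · ((t^5)^2)    [power of a power]
= (((t^(-6) · (t^2)) / ((t^3)^2)) · ((s^2)^2)) · ((t^5)^2)    [quotient of powers]
= ((t^(-4) / ((t^3)^2)) · ((s^2)^2)) · ((t^5)^2)    [product of powers]
= ((t^(-4) / t^6) · ((s^2)^2)) · ((t^5)^2)    [power of a power]
= (t^(-10) · ((s^2)^2)) · ((t^5)^2)    [quotient of powers]
= (t^(-10) · s^4) · ((t^5)^2)    [power of a power]
= (t^(-10) · s^4) · t^10    [power of a power]
= s^4    [product of powers]

s^4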